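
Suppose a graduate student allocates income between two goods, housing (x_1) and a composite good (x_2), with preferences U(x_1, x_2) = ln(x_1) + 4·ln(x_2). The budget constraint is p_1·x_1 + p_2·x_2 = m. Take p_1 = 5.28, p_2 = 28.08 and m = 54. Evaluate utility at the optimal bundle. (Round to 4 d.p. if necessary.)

The MRS is (1/4)·x_2/x_1. Set MRS = p_1/p_2.
Rearranging, p_2·x_2 = 4·p_1·x_1. Substituting into the budget gives p_1·x_1·(1 + 4) = m.
Demand: x_1*(p_1,p_2,m) = 0.2·m/p_1 and x_2* = 0.8·m/p_2.
At p_1=5.28, p_2=28.08, m=54: x_1* = 0.2·54/5.28 = 2.0455, x_2* = 1.5385.
Utility at the optimum: U(2.0455, 1.5385) = 2.4388.

V = 2.4388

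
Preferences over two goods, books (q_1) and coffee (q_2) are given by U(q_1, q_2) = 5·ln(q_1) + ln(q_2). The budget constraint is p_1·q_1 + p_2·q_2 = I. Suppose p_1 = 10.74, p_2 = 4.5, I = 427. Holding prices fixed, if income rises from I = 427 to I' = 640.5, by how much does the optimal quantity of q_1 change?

The MRS is 5·q_2/q_1. Set MRS = p_1/p_2.
Rearranging, p_2·q_2 = (1/5)·p_1·q_1. Substituting into the budget gives p_1·q_1·(1 + (1/5)) = I.
Demand: q_1*(p_1,p_2,I) = 5/6·I/p_1 and q_2* = 1/6·I/p_2.
At p_1=10.74, p_2=4.5, I=427: q_1* = 5/6·427/10.74 = 33.1316.
At I' = 640.5: q_1* = 49.6974. Change: 49.6974 − 33.1316 = 16.5658.

Δq_1* = 16.5658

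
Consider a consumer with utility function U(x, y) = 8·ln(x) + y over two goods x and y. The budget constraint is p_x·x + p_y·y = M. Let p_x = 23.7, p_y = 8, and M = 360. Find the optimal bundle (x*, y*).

x* = 2.7004, y* = 37

MU_x = 8/x, MU_y = 1. Tangency: 8/x = p_x/p_y.
So x*(p_x,p_y) = 8·p_y/p_x, independent of income; and y* = (M − 8·p_y)/p_y.
At the given prices: x* = 8·8/23.7 = 2.7004, and y* = 37.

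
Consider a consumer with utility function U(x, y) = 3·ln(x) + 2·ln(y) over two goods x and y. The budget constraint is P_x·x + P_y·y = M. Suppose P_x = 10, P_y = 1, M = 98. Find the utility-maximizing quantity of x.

Tangency: MRS = (3/2)·y/x = P_x/P_y.
So 3·P_y·y = 2·P_x·x; combined with the budget, a share 0.6 of income goes to x.
Demand: x*(P_x,P_y,M) = 0.6·M/P_x and y* = 0.4·M/P_y.
At P_x=10, P_y=1, M=98: x* = 0.6·98/10 = 5.88.

x* = 5.88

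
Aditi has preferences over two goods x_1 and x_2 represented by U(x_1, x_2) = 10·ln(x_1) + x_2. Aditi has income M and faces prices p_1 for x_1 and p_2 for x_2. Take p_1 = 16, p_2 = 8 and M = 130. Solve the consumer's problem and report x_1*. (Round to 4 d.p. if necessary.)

MU_x_1 = 10/x_1, MU_x_2 = 1. Tangency: 10/x_1 = p_1/p_2.
So x_1*(p_1,p_2) = 10·p_2/p_1, independent of income; and x_2* = (M − 10·p_2)/p_2.
At the given prices: x_1* = 10·8/16 = 5.

x_1* = 5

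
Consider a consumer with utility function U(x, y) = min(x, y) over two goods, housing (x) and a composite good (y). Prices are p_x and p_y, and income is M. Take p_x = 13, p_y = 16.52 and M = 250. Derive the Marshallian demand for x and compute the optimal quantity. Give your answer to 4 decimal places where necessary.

x* = 8.4688

Here 13 + 16.52 = 29.52, giving x* = 8.4688.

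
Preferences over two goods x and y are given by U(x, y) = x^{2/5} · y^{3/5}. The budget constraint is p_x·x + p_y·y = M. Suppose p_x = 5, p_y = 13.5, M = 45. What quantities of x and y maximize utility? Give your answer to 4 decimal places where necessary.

x* = 3.6, y* = 2

The MRS is (2/3)·y/x. Set MRS = p_x/p_y.
So 0.4·p_y·y = 0.6·p_x·x; combined with the budget, a share 0.4 of income goes to x.
Demand: x*(p_x,p_y,M) = 0.4·M/p_x and y* = 0.6·M/p_y.
At p_x=5, p_y=13.5, M=45: x* = 0.4·45/5 = 3.6, y* = 2.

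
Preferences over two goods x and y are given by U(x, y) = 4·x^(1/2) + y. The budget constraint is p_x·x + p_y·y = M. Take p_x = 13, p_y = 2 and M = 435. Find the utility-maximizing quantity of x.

Set MRS = p_x/p_y: 2·x^(−1/2) = p_x/p_y.
Thus x* = (2·p_y/p_x)² — independent of M — with the rest of income spent on y.
Plugging in: x* = (2·2/13)² = 0.0947.

x* = 0.0947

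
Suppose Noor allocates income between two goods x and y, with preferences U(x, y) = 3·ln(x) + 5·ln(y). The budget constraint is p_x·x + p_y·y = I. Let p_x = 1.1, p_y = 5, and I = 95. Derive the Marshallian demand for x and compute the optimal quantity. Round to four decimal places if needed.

x* = 32.3864

Demand: x*(p_x,p_y,I) = 0.375·I/p_x and y* = 0.625·I/p_y.
At p_x=1.1, p_y=5, I=95: x* = 0.375·95/1.1 = 32.3864.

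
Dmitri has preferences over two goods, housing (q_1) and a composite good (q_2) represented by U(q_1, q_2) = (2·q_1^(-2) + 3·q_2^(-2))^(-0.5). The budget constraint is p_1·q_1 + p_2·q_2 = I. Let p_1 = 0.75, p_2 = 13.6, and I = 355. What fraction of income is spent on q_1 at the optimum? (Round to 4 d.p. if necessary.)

Numerically q_2/q_1 = 0.435717, so q_1* = 355/(0.75 + 13.6·0.435717) = 53.1775 and q_2* = 0.435717·53.1775 = 23.1704.
Expenditure on q_1: 0.75·53.1775 = 39.8831; share = 0.1123.

share on q_1 = 0.1123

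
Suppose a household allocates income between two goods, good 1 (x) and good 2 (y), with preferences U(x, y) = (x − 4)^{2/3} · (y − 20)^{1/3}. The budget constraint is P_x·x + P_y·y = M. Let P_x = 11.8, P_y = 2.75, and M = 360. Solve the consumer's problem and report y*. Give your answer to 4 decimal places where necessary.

y* = 51.2485

Substituting into the budget: x* = 4 + 2/3·(M − 4·P_x − 20·P_y)/P_x, and y* = 20 + 1/3·(…)/P_y.
Discretionary income = 360 − 4·11.8 − 20·2.75 = 257.8; y* = 20 + 1/3·257.8/2.75 = 51.2485.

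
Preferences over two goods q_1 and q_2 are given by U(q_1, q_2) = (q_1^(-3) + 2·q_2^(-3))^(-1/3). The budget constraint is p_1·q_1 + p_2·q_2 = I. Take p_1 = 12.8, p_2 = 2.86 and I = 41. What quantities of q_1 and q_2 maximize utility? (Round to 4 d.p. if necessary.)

MRS = MU_q_1/MU_q_2 = (1/2)·(q_2/q_1)^(4). Set equal to p_1/p_2.
Solve for the ratio: q_2/q_1 = [2·p_1/p_2]^(0.25).
With the ratio pinned down, the budget gives q_1* = I/(p_1 + p_2·(q_2/q_1)) and q_2* = (q_2/q_1)·q_1*.
Numerically q_2/q_1 = 1.729691, so q_1* = 41/(12.8 + 2.86·1.729691) = 2.3103 and q_2* = 1.729691·2.3103 = 3.996.

q_1* = 2.3103, q_2* = 3.996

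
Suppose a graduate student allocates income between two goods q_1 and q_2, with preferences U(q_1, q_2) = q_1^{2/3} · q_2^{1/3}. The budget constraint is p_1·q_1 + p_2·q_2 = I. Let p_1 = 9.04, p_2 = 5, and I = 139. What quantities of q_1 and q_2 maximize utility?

q_1* = 10.2507, q_2* = 9.2667

Demand: q_1*(p_1,p_2,I) = 2/3·I/p_1 and q_2* = 1/3·I/p_2.
At p_1=9.04, p_2=5, I=139: q_1* = 2/3·139/9.04 = 10.2507, q_2* = 9.2667.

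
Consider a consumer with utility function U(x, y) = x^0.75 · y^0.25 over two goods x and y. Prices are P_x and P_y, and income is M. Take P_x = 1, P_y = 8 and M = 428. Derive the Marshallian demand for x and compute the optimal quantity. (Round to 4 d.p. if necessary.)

x* = 321

The MRS is 3·y/x. Set MRS = P_x/P_y.
So 0.75·P_y·y = 0.25·P_x·x; combined with the budget, a share 0.75 of income goes to x.
Demand: x*(P_x,P_y,M) = 0.75·M/P_x and y* = 0.25·M/P_y.
At P_x=1, P_y=8, M=428: x* = 0.75·428/1 = 321.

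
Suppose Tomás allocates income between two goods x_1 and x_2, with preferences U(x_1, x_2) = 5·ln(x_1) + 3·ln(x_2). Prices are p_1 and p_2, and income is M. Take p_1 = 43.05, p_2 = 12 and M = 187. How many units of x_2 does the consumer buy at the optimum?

MU_x_1/MU_x_2 = (5·x_2)/(3·x_1); tangency sets this equal to p_1/p_2.
Rearranging, p_2·x_2 = (3/5)·p_1·x_1. Substituting into the budget gives p_1·x_1·(1 + (3/5)) = M.
Demand: x_1*(p_1,p_2,M) = 0.625·M/p_1 and x_2* = 0.375·M/p_2.
At p_1=43.05, p_2=12, M=187: x_2* = 0.375·187/12 = 5.8438.

x_2* = 5.8438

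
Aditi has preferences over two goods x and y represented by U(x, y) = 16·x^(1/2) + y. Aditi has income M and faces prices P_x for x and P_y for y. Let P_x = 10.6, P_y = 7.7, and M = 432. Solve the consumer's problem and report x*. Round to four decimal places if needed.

Set MRS = P_x/P_y: 8·x^(−1/2) = P_x/P_y.
Solve: √x = 8·P_y/P_x, so x*(P_x,P_y) = (8·P_y/P_x)², and y* = (M − P_x·x*)/P_y.
Plugging in: x* = (8·7.7/10.6)² = 33.7714.

x* = 33.7714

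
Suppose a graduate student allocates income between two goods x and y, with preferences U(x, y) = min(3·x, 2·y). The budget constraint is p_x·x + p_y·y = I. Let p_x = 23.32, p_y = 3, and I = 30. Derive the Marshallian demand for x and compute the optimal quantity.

x* = 1.0784

Demand: x*(p_x,p_y,I) = 2·I/(2·p_x + 3·p_y), y* = 3·I/(2·p_x + 3·p_y).
Here 2·23.32 + 3·3 = 55.64, giving x* = 1.0784.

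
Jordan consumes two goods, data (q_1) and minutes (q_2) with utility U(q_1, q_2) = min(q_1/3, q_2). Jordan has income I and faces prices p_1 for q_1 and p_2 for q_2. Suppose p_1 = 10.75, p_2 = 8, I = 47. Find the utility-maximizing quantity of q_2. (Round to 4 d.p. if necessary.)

q_2* = 1.1677

With perfect complements, no substitution: consume in ratio q_1:q_2 = 3:1.
Budget: p_1·q_1 + p_2·(1/3)·q_1 = I, so (3·p_1 + p_2)·q_1 = 3·I.
Demand: q_1*(p_1,p_2,I) = 3·I/(3·p_1 + p_2), q_2* = I/(3·p_1 + p_2).
Here 3·10.75 + 8 = 40.25, giving q_2* = 1.1677.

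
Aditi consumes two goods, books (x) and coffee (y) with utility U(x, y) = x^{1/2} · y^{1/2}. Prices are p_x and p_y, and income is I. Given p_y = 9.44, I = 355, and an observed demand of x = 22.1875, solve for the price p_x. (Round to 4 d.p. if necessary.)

The MRS is y/x. Set MRS = p_x/p_y.
Rearranging, p_y·y = p_x·x. Substituting into the budget gives p_x·x·(1 + 1) = I.
Demand: x*(p_x,p_y,I) = 0.5·I/p_x and y* = 0.5·I/p_y.
Set x* = 22.1875 in the demand function and solve for p_x: p_x = 8.

p_x = 8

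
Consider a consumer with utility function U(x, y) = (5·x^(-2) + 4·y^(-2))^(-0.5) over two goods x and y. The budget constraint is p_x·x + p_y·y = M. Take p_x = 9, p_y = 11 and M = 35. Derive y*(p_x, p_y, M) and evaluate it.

MRS = MU_x/MU_y = (5/4)·(y/x)^(3). Set equal to p_x/p_y.
Solve for the ratio: y/x = [(4/5)·p_x/p_y]^(1/3).
With the ratio pinned down, the budget gives x* = M/(p_x + p_y·(y/x)) and y* = (y/x)·x*.
Numerically y/x = 0.868254, so x* = 35/(9 + 11·0.868254) = 1.8867 and y* = 0.868254·1.8867 = 1.6381.

y* = 1.6381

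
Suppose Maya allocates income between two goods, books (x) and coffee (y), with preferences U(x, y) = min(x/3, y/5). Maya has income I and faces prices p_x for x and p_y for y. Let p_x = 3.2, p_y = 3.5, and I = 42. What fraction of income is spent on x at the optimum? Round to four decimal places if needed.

share on x = 0.3542

With perfect complements, no substitution: consume in ratio x:y = 3:5.
Budget: p_x·x + p_y·(5/3)·x = I, so (3·p_x + 5·p_y)·x = 3·I.
Demand: x*(p_x,p_y,I) = 3·I/(3·p_x + 5·p_y), y* = 5·I/(3·p_x + 5·p_y).
Here 3·3.2 + 5·3.5 = 27.1, giving x* = 4.6494 and y* = 7.7491.
Expenditure on x: 3.2·4.6494 = 14.8782; share = 0.3542.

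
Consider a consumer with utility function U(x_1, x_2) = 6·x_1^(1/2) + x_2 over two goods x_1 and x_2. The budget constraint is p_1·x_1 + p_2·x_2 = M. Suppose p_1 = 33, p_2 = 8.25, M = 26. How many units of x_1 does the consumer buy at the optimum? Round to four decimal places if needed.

MU_x_1 = 3/√x_1, MU_x_2 = 1. Tangency: 3/√x_1 = p_1/p_2.
Solve: √x_1 = 3·p_2/p_1, so x_1*(p_1,p_2) = (3·p_2/p_1)², and x_2* = (M − p_1·x_1*)/p_2.
Plugging in: x_1* = (3·8.25/33)² = 0.5625.

x_1* = 0.5625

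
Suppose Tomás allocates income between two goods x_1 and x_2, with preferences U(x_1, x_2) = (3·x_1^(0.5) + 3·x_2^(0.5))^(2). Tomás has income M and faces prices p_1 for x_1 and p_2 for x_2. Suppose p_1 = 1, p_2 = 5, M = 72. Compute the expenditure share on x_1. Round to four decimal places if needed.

share on x_1 = 0.8333

MRS = MU_x_1/MU_x_2 = (x_2/x_1)^(0.5). Set equal to p_1/p_2.
Hence x_2/x_1 = (p_1/p_2)^(1/(0.5)), i.e. raised to the 2 power.
With the ratio pinned down, the budget gives x_1* = M/(p_1 + p_2·(x_2/x_1)) and x_2* = (x_2/x_1)·x_1*.
Numerically x_2/x_1 = 0.04, so x_1* = 72/(1 + 5·0.04) = 60 and x_2* = 0.04·60 = 2.4.
Expenditure on x_1: 1·60 = 60; share = 0.8333.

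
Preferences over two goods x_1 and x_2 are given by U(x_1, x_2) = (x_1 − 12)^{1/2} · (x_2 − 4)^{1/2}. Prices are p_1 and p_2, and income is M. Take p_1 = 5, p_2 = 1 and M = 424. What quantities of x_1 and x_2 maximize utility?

x_1* = 48, x_2* = 184

MRS = (x_2−4)/(x_1−12). Tangency with p_1/p_2 gives x_2−4 = (p_1/p_2)·(x_1−12).
Substituting into the budget: x_1* = 12 + 0.5·(M − 12·p_1 − 4·p_2)/p_1, and x_2* = 4 + 0.5·(…)/p_2.
Discretionary income = 424 − 12·5 − 4·1 = 360; x_1* = 12 + 0.5·360/5 = 48; x_2* = 4 + 0.5·360/1 = 184.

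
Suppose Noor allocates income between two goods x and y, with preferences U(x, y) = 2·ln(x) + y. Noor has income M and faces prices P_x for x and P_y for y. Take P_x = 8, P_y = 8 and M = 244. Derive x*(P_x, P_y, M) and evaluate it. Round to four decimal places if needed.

MU_x = 2/x, MU_y = 1. Tangency: 2/x = P_x/P_y.
So x*(P_x,P_y) = 2·P_y/P_x, independent of income; and y* = (M − 2·P_y)/P_y.
At the given prices: x* = 2·8/8 = 2.

x* = 2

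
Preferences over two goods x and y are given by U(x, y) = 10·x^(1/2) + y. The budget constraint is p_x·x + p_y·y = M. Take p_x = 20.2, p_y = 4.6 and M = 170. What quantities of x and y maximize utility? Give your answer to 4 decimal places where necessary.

x* = 1.2964, y* = 31.2635

MU_x = 5/√x, MU_y = 1. Tangency: 5/√x = p_x/p_y.
Thus x* = (5·p_y/p_x)² — independent of M — with the rest of income spent on y.
Plugging in: x* = (5·4.6/20.2)² = 1.2964, y* = 31.2635.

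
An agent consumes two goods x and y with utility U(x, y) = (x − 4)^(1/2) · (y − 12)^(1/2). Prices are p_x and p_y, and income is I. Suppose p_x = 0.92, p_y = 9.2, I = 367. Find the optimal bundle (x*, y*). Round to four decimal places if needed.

MRS = (y−12)/(x−4). Tangency with p_x/p_y gives y−12 = (p_x/p_y)·(x−4).
Substituting into the budget: x* = 4 + 0.5·(I − 4·p_x − 12·p_y)/p_x, and y* = 12 + 0.5·(…)/p_y.
Discretionary income = 367 − 4·0.92 − 12·9.2 = 252.92; x* = 4 + 0.5·252.92/0.92 = 141.4565; y* = 12 + 0.5·252.92/9.2 = 25.7457.

x* = 141.4565, y* = 25.7457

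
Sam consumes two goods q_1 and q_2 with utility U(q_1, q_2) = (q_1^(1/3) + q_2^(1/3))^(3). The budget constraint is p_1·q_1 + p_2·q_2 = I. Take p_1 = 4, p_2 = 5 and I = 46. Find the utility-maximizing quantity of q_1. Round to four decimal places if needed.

q_1* = 6.0704

MRS = MU_q_1/MU_q_2 = (q_2/q_1)^(2/3). Set equal to p_1/p_2.
Solve for the ratio: q_2/q_1 = [p_1/p_2]^(1.5).
With the ratio pinned down, the budget gives q_1* = I/(p_1 + p_2·(q_2/q_1)) and q_2* = (q_2/q_1)·q_1*.
Numerically q_2/q_1 = 0.715542, so q_1* = 46/(4 + 5·0.715542) = 6.0704.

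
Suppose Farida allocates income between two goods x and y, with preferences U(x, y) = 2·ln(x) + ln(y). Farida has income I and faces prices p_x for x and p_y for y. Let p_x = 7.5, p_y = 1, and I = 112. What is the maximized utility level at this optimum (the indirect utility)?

The MRS is 2·y/x. Set MRS = p_x/p_y.
Rearranging, p_y·y = (1/2)·p_x·x. Substituting into the budget gives p_x·x·(1 + (1/2)) = I.
Demand: x*(p_x,p_y,I) = 2/3·I/p_x and y* = 1/3·I/p_y.
At p_x=7.5, p_y=1, I=112: x* = 2/3·112/7.5 = 9.9556, y* = 37.3333.
Utility at the optimum: U(9.9556, 37.3333) = 8.2161.

V = 8.2161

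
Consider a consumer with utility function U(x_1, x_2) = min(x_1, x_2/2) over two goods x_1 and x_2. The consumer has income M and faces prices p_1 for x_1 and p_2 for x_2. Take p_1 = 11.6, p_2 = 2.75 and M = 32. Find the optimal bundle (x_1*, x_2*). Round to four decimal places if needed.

x_1* = 1.8713, x_2* = 3.7427

With perfect complements, no substitution: consume in ratio x_1:x_2 = 1:2.
Budget: p_1·x_1 + p_2·2·x_1 = M, so (p_1 + 2·p_2)·x_1 = M.
Demand: x_1*(p_1,p_2,M) = M/(p_1 + 2·p_2), x_2* = 2·M/(p_1 + 2·p_2).
Here 11.6 + 2·2.75 = 17.1, giving x_1* = 1.8713 and x_2* = 3.7427.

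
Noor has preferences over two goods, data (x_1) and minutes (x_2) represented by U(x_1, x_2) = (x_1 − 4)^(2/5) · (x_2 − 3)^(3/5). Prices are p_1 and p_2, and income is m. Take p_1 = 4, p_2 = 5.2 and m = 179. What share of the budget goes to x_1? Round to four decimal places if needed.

This is Cobb-Douglas in (x_1−4, x_2−3): tangency gives 0.4·p_2·(x_2−3) = 0.6·p_1·(x_1−4).
Substituting into the budget: x_1* = 4 + 0.4·(m − 4·p_1 − 3·p_2)/p_1, and x_2* = 3 + 0.6·(…)/p_2.
Discretionary income = 179 − 4·4 − 3·5.2 = 147.4; x_1* = 4 + 0.4·147.4/4 = 18.74; x_2* = 3 + 0.6·147.4/5.2 = 20.0077.
Expenditure on x_1: 4·18.74 = 74.96; share = 0.4188.

share on x_1 = 0.4188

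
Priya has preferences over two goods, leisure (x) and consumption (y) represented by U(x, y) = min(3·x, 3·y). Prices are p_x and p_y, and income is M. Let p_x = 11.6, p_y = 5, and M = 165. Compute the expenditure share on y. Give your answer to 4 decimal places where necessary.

share on y = 0.3012

With perfect complements, no substitution: consume in ratio x:y = 3:3.
Budget: p_x·x + p_y·x = M, so (3·p_x + 3·p_y)·x = 3·M.
Demand: x*(p_x,p_y,M) = 3·M/(3·p_x + 3·p_y), y* = 3·M/(3·p_x + 3·p_y).
Here 3·11.6 + 3·5 = 49.8, giving x* = 9.9398 and y* = 9.9398.
Expenditure on y: 5·9.9398 = 49.6988; share = 0.3012.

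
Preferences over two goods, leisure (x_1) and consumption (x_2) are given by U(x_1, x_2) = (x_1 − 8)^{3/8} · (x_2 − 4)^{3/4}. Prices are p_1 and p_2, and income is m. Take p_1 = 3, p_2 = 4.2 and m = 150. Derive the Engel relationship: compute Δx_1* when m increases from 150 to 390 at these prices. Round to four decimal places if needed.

After buying the subsistence bundle (8, 4), a share 1/3 of the remaining income goes to x_1: x_1* = 8 + 1/3·(m − 8p_1 − 4p_2)/p_1.
Discretionary income = 150 − 8·3 − 4·4.2 = 109.2; x_1* = 8 + 1/3·109.2/3 = 20.1333.
At m' = 390: x_1* = 46.8. Change: 46.8 − 20.1333 = 26.6667.

Δx_1* = 26.6667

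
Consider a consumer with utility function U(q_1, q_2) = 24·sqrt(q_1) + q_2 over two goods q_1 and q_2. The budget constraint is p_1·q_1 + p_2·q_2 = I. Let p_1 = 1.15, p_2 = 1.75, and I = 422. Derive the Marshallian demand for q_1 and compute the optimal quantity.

q_1* = 333.4594

Utility is quasi-linear in q_2; the FOC for q_1 is 12/√q_1 = p_1/p_2.
Solve: √q_1 = 12·p_2/p_1, so q_1*(p_1,p_2) = (12·p_2/p_1)², and q_2* = (I − p_1·q_1*)/p_2.
Plugging in: q_1* = (12·1.75/1.15)² = 333.4594.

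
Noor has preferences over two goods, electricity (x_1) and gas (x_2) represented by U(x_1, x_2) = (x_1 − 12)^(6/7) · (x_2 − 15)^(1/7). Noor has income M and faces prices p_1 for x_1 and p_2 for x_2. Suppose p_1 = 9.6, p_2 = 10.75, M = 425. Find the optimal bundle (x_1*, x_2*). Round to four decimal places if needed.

MRS = 6·(x_2−15)/(x_1−12). Tangency with p_1/p_2 gives x_2−15 = (1/6)·(p_1/p_2)·(x_1−12).
After buying the subsistence bundle (12, 15), a share 6/7 of the remaining income goes to x_1: x_1* = 12 + 6/7·(M − 12p_1 − 15p_2)/p_1.
Discretionary income = 425 − 12·9.6 − 15·10.75 = 148.55; x_1* = 12 + 6/7·148.55/9.6 = 25.2634; x_2* = 15 + 1/7·148.55/10.75 = 16.9741.

x_1* = 25.2634, x_2* = 16.9741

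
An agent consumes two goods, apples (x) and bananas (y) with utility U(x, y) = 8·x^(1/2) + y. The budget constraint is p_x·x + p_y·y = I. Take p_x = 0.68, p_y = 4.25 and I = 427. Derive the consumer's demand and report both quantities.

Set MRS = p_x/p_y: 4·x^(−1/2) = p_x/p_y.
Solve: √x = 4·p_y/p_x, so x*(p_x,p_y) = (4·p_y/p_x)², and y* = (I − p_x·x*)/p_y.
Plugging in: x* = (4·4.25/0.68)² = 625, y* = 0.4706.

x* = 625, y* = 0.4706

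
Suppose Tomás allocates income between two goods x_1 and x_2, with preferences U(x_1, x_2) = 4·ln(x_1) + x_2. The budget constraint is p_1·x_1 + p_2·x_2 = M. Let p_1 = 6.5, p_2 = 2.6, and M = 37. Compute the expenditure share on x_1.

share on x_1 = 0.2811

So x_1*(p_1,p_2) = 4·p_2/p_1, independent of income; and x_2* = (M − 4·p_2)/p_2.
At the given prices: x_1* = 4·2.6/6.5 = 1.6, and x_2* = 10.2308.
Expenditure on x_1: 6.5·1.6 = 10.4; share = 0.2811.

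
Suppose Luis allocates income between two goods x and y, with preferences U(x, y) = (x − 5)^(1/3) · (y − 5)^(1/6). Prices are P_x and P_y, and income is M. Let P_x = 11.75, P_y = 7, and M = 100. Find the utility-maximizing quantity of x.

Let x' = x−5, y' = y−5. MRS = 2·y'/x' = P_x/P_y.
Substituting into the budget: x* = 5 + 2/3·(M − 5·P_x − 5·P_y)/P_x, and y* = 5 + 1/3·(…)/P_y.
Discretionary income = 100 − 5·11.75 − 5·7 = 6.25; x* = 5 + 2/3·6.25/11.75 = 5.3546.

x* = 5.3546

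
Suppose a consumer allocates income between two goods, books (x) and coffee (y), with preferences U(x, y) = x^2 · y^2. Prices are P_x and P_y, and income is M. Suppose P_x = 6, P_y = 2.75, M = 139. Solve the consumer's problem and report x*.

x* = 11.5833

The MRS is y/x. Set MRS = P_x/P_y.
Rearranging, P_y·y = P_x·x. Substituting into the budget gives P_x·x·(1 + 1) = M.
Demand: x*(P_x,P_y,M) = 0.5·M/P_x and y* = 0.5·M/P_y.
At P_x=6, P_y=2.75, M=139: x* = 0.5·139/6 = 11.5833.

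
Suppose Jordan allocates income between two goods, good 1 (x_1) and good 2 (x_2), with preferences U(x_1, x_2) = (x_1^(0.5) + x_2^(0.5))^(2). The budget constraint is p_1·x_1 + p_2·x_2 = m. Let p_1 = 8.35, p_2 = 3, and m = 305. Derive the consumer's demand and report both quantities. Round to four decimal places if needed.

MU_x_1 ∝ x_1^(-0.5), MU_x_2 ∝ x_2^(-0.5), so MRS = (x_2/x_1)^(0.5) = p_1/p_2.
Solve for the ratio: x_2/x_1 = [p_1/p_2]^(2).
Substitute x_2 = (x_2/x_1)·x_1 into the budget: x_1* = m/(p_1 + p_2·(x_2/x_1)).
Numerically x_2/x_1 = 7.746944, so x_1* = 305/(8.35 + 3·7.746944) = 9.6547 and x_2* = 7.746944·9.6547 = 74.7944.

x_1* = 9.6547, x_2* = 74.7944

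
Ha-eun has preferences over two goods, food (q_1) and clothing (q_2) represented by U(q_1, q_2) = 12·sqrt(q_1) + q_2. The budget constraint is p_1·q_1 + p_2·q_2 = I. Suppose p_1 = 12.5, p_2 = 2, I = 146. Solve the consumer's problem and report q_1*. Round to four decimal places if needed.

Utility is quasi-linear in q_2; the FOC for q_1 is 6/√q_1 = p_1/p_2.
Thus q_1* = (6·p_2/p_1)² — independent of I — with the rest of income spent on q_2.
Plugging in: q_1* = (6·2/12.5)² = 0.9216.

q_1* = 0.9216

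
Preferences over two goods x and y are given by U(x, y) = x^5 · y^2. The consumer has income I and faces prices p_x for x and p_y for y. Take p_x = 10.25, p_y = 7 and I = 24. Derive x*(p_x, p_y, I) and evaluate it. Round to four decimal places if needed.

Tangency: MRS = (5/2)·y/x = p_x/p_y.
Rearranging, p_y·y = (2/5)·p_x·x. Substituting into the budget gives p_x·x·(1 + (2/5)) = I.
Demand: x*(p_x,p_y,I) = 5/7·I/p_x and y* = 2/7·I/p_y.
At p_x=10.25, p_y=7, I=24: x* = 5/7·24/10.25 = 1.6725.

x* = 1.6725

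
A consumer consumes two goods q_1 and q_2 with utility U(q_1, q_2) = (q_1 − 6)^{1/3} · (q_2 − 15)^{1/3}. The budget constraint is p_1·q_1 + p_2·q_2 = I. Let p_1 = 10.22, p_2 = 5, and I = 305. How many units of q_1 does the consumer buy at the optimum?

q_1* = 14.2524

Discretionary income = 305 − 6·10.22 − 15·5 = 168.68; q_1* = 6 + 0.5·168.68/10.22 = 14.2524.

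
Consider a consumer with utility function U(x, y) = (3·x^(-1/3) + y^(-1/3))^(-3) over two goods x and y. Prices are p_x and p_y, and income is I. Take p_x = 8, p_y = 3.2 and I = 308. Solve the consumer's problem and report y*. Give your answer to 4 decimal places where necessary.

y* = 24.8944

MRS = MU_x/MU_y = 3·(y/x)^(4/3). Set equal to p_x/p_y.
Hence y/x = ((1/3)·p_x/p_y)^(1/(4/3)), i.e. raised to the 0.75 power.
Substitute y = (y/x)·x into the budget: x* = I/(p_x + p_y·(y/x)).
Numerically y/x = 0.872196, so x* = 308/(8 + 3.2·0.872196) = 28.5422 and y* = 0.872196·28.5422 = 24.8944.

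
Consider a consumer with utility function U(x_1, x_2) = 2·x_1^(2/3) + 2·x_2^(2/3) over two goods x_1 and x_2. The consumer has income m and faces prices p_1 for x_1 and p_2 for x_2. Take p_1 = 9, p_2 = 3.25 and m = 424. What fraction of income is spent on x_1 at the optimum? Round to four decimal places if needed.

share on x_1 = 0.1154

MRS = MU_x_1/MU_x_2 = (x_2/x_1)^(1/3). Set equal to p_1/p_2.
Solve for the ratio: x_2/x_1 = [p_1/p_2]^(3).
Substitute x_2 = (x_2/x_1)·x_1 into the budget: x_1* = m/(p_1 + p_2·(x_2/x_1)).
Numerically x_2/x_1 = 21.236231, so x_1* = 424/(9 + 3.25·21.236231) = 5.4347 and x_2* = 21.236231·5.4347 = 115.4117.
Expenditure on x_1: 9·5.4347 = 48.9119; share = 0.1154.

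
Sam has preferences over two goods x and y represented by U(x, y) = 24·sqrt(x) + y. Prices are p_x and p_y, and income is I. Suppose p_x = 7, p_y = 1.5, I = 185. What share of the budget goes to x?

share on x = 0.2502

Set MRS = p_x/p_y: 12·x^(−1/2) = p_x/p_y.
Solve: √x = 12·p_y/p_x, so x*(p_x,p_y) = (12·p_y/p_x)², and y* = (I − p_x·x*)/p_y.
Plugging in: x* = (12·1.5/7)² = 6.6122, y* = 92.4762.
Expenditure on x: 7·6.6122 = 46.2857; share = 0.2502.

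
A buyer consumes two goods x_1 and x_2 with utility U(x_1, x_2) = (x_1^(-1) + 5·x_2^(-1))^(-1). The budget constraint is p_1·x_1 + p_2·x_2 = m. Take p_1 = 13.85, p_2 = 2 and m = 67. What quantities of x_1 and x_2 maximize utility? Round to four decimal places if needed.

x_1* = 2.6153, x_2* = 15.3891

From the CES first-order condition, (1/5)·(x_2/x_1)^(2) = p_1/p_2.
Hence x_2/x_1 = (5·p_1/p_2)^(1/(2)), i.e. raised to the 0.5 power.
Substitute x_2 = (x_2/x_1)·x_1 into the budget: x_1* = m/(p_1 + p_2·(x_2/x_1)).
Numerically x_2/x_1 = 5.884301, so x_1* = 67/(13.85 + 2·5.884301) = 2.6153 and x_2* = 5.884301·2.6153 = 15.3891.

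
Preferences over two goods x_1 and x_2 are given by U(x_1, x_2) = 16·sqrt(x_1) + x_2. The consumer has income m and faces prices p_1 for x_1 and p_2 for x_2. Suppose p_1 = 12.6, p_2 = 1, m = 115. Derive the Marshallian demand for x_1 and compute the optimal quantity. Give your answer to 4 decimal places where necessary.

Set MRS = p_1/p_2: 8·x_1^(−1/2) = p_1/p_2.
Solve: √x_1 = 8·p_2/p_1, so x_1*(p_1,p_2) = (8·p_2/p_1)², and x_2* = (m − p_1·x_1*)/p_2.
Plugging in: x_1* = (8·1/12.6)² = 0.4031.

x_1* = 0.4031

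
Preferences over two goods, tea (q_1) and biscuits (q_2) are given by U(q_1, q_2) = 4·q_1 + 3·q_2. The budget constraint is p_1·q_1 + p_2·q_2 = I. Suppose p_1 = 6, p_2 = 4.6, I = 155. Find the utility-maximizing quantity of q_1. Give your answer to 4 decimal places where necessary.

q_1* = 25.8333

Perfect substitutes: compare marginal utility per dollar. 4/p_1 vs 3/p_2 → 0.6667 vs 0.6522.
q_1 gives more utility per dollar, so spend all income on q_1: q_1* = I/p_1, q_2* = 0.
Numerically: q_1* = 25.8333, q_2* = 0.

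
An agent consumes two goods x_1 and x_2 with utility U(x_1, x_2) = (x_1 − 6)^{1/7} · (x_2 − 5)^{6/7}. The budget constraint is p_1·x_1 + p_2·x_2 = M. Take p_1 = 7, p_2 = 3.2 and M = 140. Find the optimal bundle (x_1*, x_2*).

After buying the subsistence bundle (6, 5), a share 1/7 of the remaining income goes to x_1: x_1* = 6 + 1/7·(M − 6p_1 − 5p_2)/p_1.
Discretionary income = 140 − 6·7 − 5·3.2 = 82; x_1* = 6 + 1/7·82/7 = 7.6735; x_2* = 5 + 6/7·82/3.2 = 26.9643.

x_1* = 7.6735, x_2* = 26.9643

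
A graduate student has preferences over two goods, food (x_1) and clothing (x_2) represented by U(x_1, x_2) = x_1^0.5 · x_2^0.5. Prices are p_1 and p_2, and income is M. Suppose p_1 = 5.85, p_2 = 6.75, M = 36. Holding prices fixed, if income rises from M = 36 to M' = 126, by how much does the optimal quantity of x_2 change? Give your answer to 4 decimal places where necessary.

Δx_2* = 6.6667

Tangency: MRS = x_2/x_1 = p_1/p_2.
So 0.5·p_2·x_2 = 0.5·p_1·x_1; combined with the budget, a share 0.5 of income goes to x_1.
Demand: x_1*(p_1,p_2,M) = 0.5·M/p_1 and x_2* = 0.5·M/p_2.
At p_1=5.85, p_2=6.75, M=36: x_2* = 0.5·36/6.75 = 2.6667.
At M' = 126: x_2* = 9.3333. Change: 9.3333 − 2.6667 = 6.6667.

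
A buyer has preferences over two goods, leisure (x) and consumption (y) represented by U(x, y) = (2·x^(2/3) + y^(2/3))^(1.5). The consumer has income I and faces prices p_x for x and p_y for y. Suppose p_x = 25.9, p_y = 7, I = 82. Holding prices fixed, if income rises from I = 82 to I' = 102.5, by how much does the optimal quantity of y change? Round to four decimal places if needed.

Δy* = 1.8484

Substitute y = (y/x)·x into the budget: x* = I/(p_x + p_y·(y/x)).
Numerically y/x = 6.331625, so x* = 82/(25.9 + 7·6.331625) = 1.1677 and y* = 6.331625·1.1677 = 7.3937.
At I' = 102.5: y* = 9.2421. Change: 9.2421 − 7.3937 = 1.8484.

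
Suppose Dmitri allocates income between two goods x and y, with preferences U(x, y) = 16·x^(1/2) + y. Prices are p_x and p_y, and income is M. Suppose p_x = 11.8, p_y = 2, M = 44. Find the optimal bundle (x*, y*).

Set MRS = p_x/p_y: 8·x^(−1/2) = p_x/p_y.
Solve: √x = 8·p_y/p_x, so x*(p_x,p_y) = (8·p_y/p_x)², and y* = (M − p_x·x*)/p_y.
Plugging in: x* = (8·2/11.8)² = 1.8386, y* = 11.1525.

x* = 1.8386, y* = 11.1525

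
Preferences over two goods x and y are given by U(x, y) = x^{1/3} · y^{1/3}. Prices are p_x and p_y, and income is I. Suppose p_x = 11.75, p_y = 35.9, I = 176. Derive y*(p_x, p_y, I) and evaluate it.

y* = 2.4513

MU_x/MU_y = (1/3·y)/(1/3·x); tangency sets this equal to p_x/p_y.
So 1/3·p_y·y = 1/3·p_x·x; combined with the budget, a share 0.5 of income goes to x.
Demand: x*(p_x,p_y,I) = 0.5·I/p_x and y* = 0.5·I/p_y.
At p_x=11.75, p_y=35.9, I=176: y* = 0.5·176/35.9 = 2.4513.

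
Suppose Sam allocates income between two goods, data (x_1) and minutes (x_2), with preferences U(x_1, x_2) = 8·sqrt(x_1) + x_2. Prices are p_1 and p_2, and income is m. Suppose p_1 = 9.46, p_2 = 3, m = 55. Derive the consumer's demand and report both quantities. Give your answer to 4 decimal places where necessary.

x_1* = 1.6091, x_2* = 13.2593

Plugging in: x_1* = (4·3/9.46)² = 1.6091, x_2* = 13.2593.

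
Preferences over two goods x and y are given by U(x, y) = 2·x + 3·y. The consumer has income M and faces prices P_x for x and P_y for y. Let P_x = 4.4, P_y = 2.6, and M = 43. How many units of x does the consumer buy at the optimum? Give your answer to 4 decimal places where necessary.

Linear utility — the consumer picks whichever good has higher MU/price: 2/4.4 = 0.4545 vs 3/2.6 = 1.1538.
y gives more utility per dollar, so spend all income on y: y* = M/P_y, x* = 0.
Numerically: x* = 0, y* = 16.5385.

x* = 0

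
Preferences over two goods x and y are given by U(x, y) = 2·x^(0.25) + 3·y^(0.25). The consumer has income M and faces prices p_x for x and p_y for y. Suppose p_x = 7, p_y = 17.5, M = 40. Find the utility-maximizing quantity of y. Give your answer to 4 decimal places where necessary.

From the CES first-order condition, (2/3)·(y/x)^(0.75) = p_x/p_y.
Hence y/x = ((3/2)·p_x/p_y)^(1/(0.75)), i.e. raised to the 4/3 power.
With the ratio pinned down, the budget gives x* = M/(p_x + p_y·(y/x)) and y* = (y/x)·x*.
Numerically y/x = 0.50606, so x* = 40/(7 + 17.5·0.50606) = 2.5227 and y* = 0.50606·2.5227 = 1.2766.

y* = 1.2766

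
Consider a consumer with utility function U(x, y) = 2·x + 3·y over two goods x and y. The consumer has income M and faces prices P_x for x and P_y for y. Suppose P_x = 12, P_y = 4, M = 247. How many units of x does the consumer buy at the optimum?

x* = 0

Linear utility — the consumer picks whichever good has higher MU/price: 2/12 = 0.1667 vs 3/4 = 0.75.
y gives more utility per dollar, so spend all income on y: y* = M/P_y, x* = 0.
Numerically: x* = 0, y* = 61.75.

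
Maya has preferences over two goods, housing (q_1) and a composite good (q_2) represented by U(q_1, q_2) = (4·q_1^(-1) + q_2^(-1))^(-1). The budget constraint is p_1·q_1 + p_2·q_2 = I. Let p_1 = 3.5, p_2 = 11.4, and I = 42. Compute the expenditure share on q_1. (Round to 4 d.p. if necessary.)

MRS = MU_q_1/MU_q_2 = 4·(q_2/q_1)^(2). Set equal to p_1/p_2.
Solve for the ratio: q_2/q_1 = [(1/4)·p_1/p_2]^(0.5).
With the ratio pinned down, the budget gives q_1* = I/(p_1 + p_2·(q_2/q_1)) and q_2* = (q_2/q_1)·q_1*.
Numerically q_2/q_1 = 0.277046, so q_1* = 42/(3.5 + 11.4·0.277046) = 6.3079 and q_2* = 0.277046·6.3079 = 1.7476.
Expenditure on q_1: 3.5·6.3079 = 22.0776; share = 0.5257.

share on q_1 = 0.5257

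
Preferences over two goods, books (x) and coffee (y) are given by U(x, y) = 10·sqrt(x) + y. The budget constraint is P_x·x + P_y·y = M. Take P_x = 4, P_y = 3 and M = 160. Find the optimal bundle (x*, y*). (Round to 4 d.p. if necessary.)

Utility is quasi-linear in y; the FOC for x is 5/√x = P_x/P_y.
Thus x* = (5·P_y/P_x)² — independent of M — with the rest of income spent on y.
Plugging in: x* = (5·3/4)² = 14.0625, y* = 34.5833.

x* = 14.0625, y* = 34.5833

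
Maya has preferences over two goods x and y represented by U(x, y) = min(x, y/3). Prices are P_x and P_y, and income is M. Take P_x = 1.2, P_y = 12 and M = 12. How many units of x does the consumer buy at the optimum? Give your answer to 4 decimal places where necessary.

x* = 0.3226

With perfect complements, no substitution: consume in ratio x:y = 1:3.
Budget: P_x·x + P_y·3·x = M, so (P_x + 3·P_y)·x = M.
Demand: x*(P_x,P_y,M) = M/(P_x + 3·P_y), y* = 3·M/(P_x + 3·P_y).
Here 1.2 + 3·12 = 37.2, giving x* = 0.3226.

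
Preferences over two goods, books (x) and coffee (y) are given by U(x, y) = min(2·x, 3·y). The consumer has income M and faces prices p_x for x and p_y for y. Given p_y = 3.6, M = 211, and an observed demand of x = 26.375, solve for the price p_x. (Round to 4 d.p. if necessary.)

p_x = 5.6

With perfect complements, no substitution: consume in ratio x:y = 3:2.
Budget: p_x·x + p_y·(2/3)·x = M, so (3·p_x + 2·p_y)·x = 3·M.
Demand: x*(p_x,p_y,M) = 3·M/(3·p_x + 2·p_y), y* = 2·M/(3·p_x + 2·p_y).
Set x* = 26.375 in the demand function and solve for p_x: p_x = 5.6.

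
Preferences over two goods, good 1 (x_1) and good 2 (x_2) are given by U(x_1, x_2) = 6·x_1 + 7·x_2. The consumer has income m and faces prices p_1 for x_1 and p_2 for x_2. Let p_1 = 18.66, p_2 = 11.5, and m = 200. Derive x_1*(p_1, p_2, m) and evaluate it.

Perfect substitutes: compare marginal utility per dollar. 6/p_1 vs 7/p_2 → 0.3215 vs 0.6087.
x_2 gives more utility per dollar, so spend all income on x_2: x_2* = m/p_2, x_1* = 0.
Numerically: x_1* = 0, x_2* = 17.3913.

x_1* = 0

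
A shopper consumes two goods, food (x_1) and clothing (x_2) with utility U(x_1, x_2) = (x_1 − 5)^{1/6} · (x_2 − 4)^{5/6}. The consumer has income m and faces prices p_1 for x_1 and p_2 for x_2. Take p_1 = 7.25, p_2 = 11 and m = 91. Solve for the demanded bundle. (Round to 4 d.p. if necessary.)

x_1* = 5.2471, x_2* = 4.8144

MRS = (1/5)·(x_2−4)/(x_1−5). Tangency with p_1/p_2 gives x_2−4 = 5·(p_1/p_2)·(x_1−5).
After buying the subsistence bundle (5, 4), a share 1/6 of the remaining income goes to x_1: x_1* = 5 + 1/6·(m − 5p_1 − 4p_2)/p_1.
Discretionary income = 91 − 5·7.25 − 4·11 = 10.75; x_1* = 5 + 1/6·10.75/7.25 = 5.2471; x_2* = 4 + 5/6·10.75/11 = 4.8144.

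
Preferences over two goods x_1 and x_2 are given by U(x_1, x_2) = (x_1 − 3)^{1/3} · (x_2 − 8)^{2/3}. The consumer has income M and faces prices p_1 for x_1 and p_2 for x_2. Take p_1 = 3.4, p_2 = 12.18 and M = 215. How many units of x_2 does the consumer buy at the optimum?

Let x_1' = x_1−3, x_2' = x_2−8. MRS = (1/2)·x_2'/x_1' = p_1/p_2.
After buying the subsistence bundle (3, 8), a share 1/3 of the remaining income goes to x_1: x_1* = 3 + 1/3·(M − 3p_1 − 8p_2)/p_1.
Discretionary income = 215 − 3·3.4 − 8·12.18 = 107.36; x_2* = 8 + 2/3·107.36/12.18 = 13.8763.

x_2* = 13.8763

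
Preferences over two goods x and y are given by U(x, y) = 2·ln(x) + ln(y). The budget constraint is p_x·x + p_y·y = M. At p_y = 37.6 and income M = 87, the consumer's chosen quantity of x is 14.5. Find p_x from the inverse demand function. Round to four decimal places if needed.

p_x = 4

MU_x/MU_y = (2·y)/(x); tangency sets this equal to p_x/p_y.
So 2·p_y·y = p_x·x; combined with the budget, a share 2/3 of income goes to x.
Demand: x*(p_x,p_y,M) = 2/3·M/p_x and y* = 1/3·M/p_y.
Set x* = 14.5 in the demand function and solve for p_x: p_x = 4.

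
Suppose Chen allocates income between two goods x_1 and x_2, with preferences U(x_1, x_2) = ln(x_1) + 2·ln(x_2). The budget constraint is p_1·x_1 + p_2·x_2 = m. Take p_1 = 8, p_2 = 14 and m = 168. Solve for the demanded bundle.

MU_x_1/MU_x_2 = (x_2)/(2·x_1); tangency sets this equal to p_1/p_2.
Rearranging, p_2·x_2 = 2·p_1·x_1. Substituting into the budget gives p_1·x_1·(1 + 2) = m.
Demand: x_1*(p_1,p_2,m) = 1/3·m/p_1 and x_2* = 2/3·m/p_2.
At p_1=8, p_2=14, m=168: x_1* = 1/3·168/8 = 7, x_2* = 8.

x_1* = 7, x_2* = 8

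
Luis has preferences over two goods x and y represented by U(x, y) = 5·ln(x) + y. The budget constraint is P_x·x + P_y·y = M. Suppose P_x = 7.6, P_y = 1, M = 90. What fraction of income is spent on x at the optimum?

share on x = 0.0556

Set MRS = P_x/P_y: (5/x)/1 = P_x/P_y.
So x*(P_x,P_y) = 5·P_y/P_x, independent of income; and y* = (M − 5·P_y)/P_y.
At the given prices: x* = 5·1/7.6 = 0.6579, and y* = 85.
Expenditure on x: 7.6·0.6579 = 5; share = 0.0556.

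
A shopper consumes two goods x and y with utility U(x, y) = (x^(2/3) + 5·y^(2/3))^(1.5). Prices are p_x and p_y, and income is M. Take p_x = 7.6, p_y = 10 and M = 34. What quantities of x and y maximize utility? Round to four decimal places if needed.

x* = 0.0611, y* = 3.3536

From the CES first-order condition, (1/5)·(y/x)^(1/3) = p_x/p_y.
Hence y/x = (5·p_x/p_y)^(1/(1/3)), i.e. raised to the 3 power.
With the ratio pinned down, the budget gives x* = M/(p_x + p_y·(y/x)) and y* = (y/x)·x*.
Numerically y/x = 54.872, so x* = 34/(7.6 + 10·54.872) = 0.0611 and y* = 54.872·0.0611 = 3.3536.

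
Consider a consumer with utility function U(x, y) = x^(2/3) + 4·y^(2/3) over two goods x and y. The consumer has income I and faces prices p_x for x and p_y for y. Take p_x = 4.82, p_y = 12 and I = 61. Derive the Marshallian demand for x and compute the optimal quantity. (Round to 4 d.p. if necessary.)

x* = 1.1174

MRS = MU_x/MU_y = (1/4)·(y/x)^(1/3). Set equal to p_x/p_y.
Solve for the ratio: y/x = [4·p_x/p_y]^(3).
With the ratio pinned down, the budget gives x* = I/(p_x + p_y·(y/x)) and y* = (y/x)·x*.
Numerically y/x = 4.147414, so x* = 61/(4.82 + 12·4.147414) = 1.1174.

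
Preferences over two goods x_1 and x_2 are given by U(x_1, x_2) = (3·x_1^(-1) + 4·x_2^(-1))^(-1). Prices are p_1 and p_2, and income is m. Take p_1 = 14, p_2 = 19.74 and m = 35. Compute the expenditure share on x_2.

share on x_2 = 0.5783

Numerically x_2/x_1 = 0.972433, so x_1* = 35/(14 + 19.74·0.972433) = 1.0543 and x_2* = 0.972433·1.0543 = 1.0253.
Expenditure on x_2: 19.74·1.0253 = 20.2391; share = 0.5783.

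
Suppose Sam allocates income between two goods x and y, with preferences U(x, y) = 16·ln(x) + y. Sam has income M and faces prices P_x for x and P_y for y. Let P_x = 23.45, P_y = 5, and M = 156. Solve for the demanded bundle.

x* = 3.4115, y* = 15.2

So x*(P_x,P_y) = 16·P_y/P_x, independent of income; and y* = (M − 16·P_y)/P_y.
At the given prices: x* = 16·5/23.45 = 3.4115, and y* = 15.2.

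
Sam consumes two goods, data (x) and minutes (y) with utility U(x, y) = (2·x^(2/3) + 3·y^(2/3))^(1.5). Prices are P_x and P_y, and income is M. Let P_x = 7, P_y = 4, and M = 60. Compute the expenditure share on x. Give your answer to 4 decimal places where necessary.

MRS = MU_x/MU_y = (2/3)·(y/x)^(1/3). Set equal to P_x/P_y.
Hence y/x = ((3/2)·P_x/P_y)^(1/(1/3)), i.e. raised to the 3 power.
With the ratio pinned down, the budget gives x* = M/(P_x + P_y·(y/x)) and y* = (y/x)·x*.
Numerically y/x = 18.087891, so x* = 60/(7 + 4·18.087891) = 0.7561 and y* = 18.087891·0.7561 = 13.6768.
Expenditure on x: 7·0.7561 = 5.2929; share = 0.0882.

share on x = 0.0882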